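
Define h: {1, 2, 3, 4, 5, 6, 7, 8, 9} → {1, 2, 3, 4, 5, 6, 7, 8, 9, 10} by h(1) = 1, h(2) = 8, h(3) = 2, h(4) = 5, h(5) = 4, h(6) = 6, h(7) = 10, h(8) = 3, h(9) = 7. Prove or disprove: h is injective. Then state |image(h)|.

9

The values h(1), …, h(9) are 1, 8, 2, 5, 4, 6, 10, 3, 7 — all distinct.
So h(u) = h(v) only when u = v, and h is injective.
The image of h is {1, 2, 3, 4, 5, 6, 7, 8, 10}, which has 9 elements.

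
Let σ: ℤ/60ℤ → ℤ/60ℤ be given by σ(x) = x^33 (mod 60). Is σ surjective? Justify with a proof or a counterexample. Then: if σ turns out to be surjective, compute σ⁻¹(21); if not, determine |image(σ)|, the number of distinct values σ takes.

σ(0) = 0^33 = 0.
σ(30): Repeated squaring mod 60: 30^1 ≡ 30, 30^2 ≡ 30² = 900 ≡ 0, 30^4 ≡ 0² = 0, 30^8 ≡ 0² = 0, 30^16 ≡ 0² = 0, 30^32 ≡ 0² = 0. Since 33 = 32 + 1, 30^33 ≡ 0·30: 0·30 = 0. So 30^33 ≡ 0 (mod 60).
So σ(0) = σ(30) = 0 while 0 ≠ 30, so σ is not injective.
A non-injective map from the 60-element set ℤ/60ℤ to itself takes at most 59 distinct values, so it cannot be surjective. So σ is not surjective.
Since σ is not surjective, we determine |image(σ)|. Computing x^33 mod 60 for each x (by repeated squaring, reducing mod 60 at every step), the values σ(0), σ(1), …, σ(59) are: 0, 1, 32, 3, 4, 5, 36, 7, 8, 9, 40, 11, 12, 13, 44, 15, 16, 17, 48, 19, 20, 21, 52, 23, 24, 25, 56, 27, 28, 29, 0, 31, 32, 33, 4, 35, 36, 37, 8, 39, 40, 41, 12, 43, 44, 45, 16, 47, 48, 49, 20, 51, 52, 53, 24, 55, 56, 57, 28, 59.
The distinct values are {0, 1, 3, 4, 5, 7, 8, 9, 11, 12, 13, 15, 16, 17, 19, 20, 21, 23, 24, 25, 27, 28, 29, 31, 32, 33, 35, 36, 37, 39, 40, 41, 43, 44, 45, 47, 48, 49, 51, 52, 53, 55, 56, 57, 59}; there are 45 of them.

45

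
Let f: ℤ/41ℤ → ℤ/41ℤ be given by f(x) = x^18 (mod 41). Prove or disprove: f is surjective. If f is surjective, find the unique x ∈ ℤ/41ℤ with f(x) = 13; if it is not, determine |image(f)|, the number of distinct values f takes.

21

f(20): Repeated squaring mod 41: 20^1 ≡ 20, 20^2 ≡ 20² = 400 ≡ 31, 20^4 ≡ 31² = 961 ≡ 18, 20^8 ≡ 18² = 324 ≡ 37, 20^16 ≡ 37² = 1369 ≡ 16. Since 18 = 16 + 2, 20^18 ≡ 16·31: 16·31 = 496 ≡ 4. So 20^18 ≡ 4 (mod 41).
f(21): Repeated squaring mod 41: 21^1 ≡ 21, 21^2 ≡ 21² = 441 ≡ 31, 21^4 ≡ 31² = 961 ≡ 18, 21^8 ≡ 18² = 324 ≡ 37, 21^16 ≡ 37² = 1369 ≡ 16. Since 18 = 16 + 2, 21^18 ≡ 16·31: 16·31 = 496 ≡ 4. So 21^18 ≡ 4 (mod 41).
So f(20) = f(21) = 4 while 20 ≠ 21, thus f is not injective.
A non-injective map from the 41-element set ℤ/41ℤ to itself takes at most 40 distinct values, so it cannot be surjective. Therefore f is not surjective.
Since f is not surjective, we determine |image(f)|. Computing x^18 mod 41 for each x (by repeated squaring, reducing mod 41 at every step), the values f(0), f(1), …, f(40) are: 0, 1, 31, 9, 18, 23, 33, 5, 25, 40, 16, 21, 39, 8, 32, 2, 37, 20, 10, 36, 4, 4, 36, 10, 20, 37, 2, 32, 8, 39, 21, 16, 40, 25, 5, 33, 23, 18, 9, 31, 1.
The distinct values are {0, 1, 2, 4, 5, 8, 9, 10, 16, 18, 20, 21, 23, 25, 31, 32, 33, 36, 37, 39, 40}; there are 21 of them.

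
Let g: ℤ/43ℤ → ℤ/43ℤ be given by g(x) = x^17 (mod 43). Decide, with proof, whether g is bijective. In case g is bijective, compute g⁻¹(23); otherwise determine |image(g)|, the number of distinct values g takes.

17

Since 43 is prime, the nonzero elements of ℤ/43ℤ form a cyclic group of order 42.
As gcd(17, 42) = 1, raising to the 17th power is a bijection on this group: if x_1^17 ≡ x_2^17 then (x_1x_2^{−1})^17 = 1, and the only element of order dividing gcd(17, 42) = 1 is 1, so x_1 = x_2.
With g(0) = 0 this makes g injective on all of ℤ/43ℤ, hence bijective (finite equal-size domain and codomain). In particular g is bijective.
Since g is bijective, we find the preimage of 23. The inverse of x ↦ x^17 on (ℤ/43ℤ)^× is x ↦ x^5, because 17·5 = 85 = 2·42 + 1 ≡ 1 (mod 42) and x^{42} = 1 for x ≠ 0 (Fermat). So g⁻¹(23) = 23^5 mod 43.
Repeated squaring mod 43: 23^1 ≡ 23, 23^2 ≡ 23² = 529 ≡ 13, 23^4 ≡ 13² = 169 ≡ 40. Since 5 = 4 + 1, 23^5 ≡ 40·23: 40·23 = 920 ≡ 17. So 23^5 ≡ 17 (mod 43).
Hence g⁻¹(23) = 17.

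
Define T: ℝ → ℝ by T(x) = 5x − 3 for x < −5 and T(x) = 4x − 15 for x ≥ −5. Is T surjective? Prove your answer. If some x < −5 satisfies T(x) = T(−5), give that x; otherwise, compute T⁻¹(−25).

-32/5

Both pieces are strictly increasing (slopes 5 and 4), so each is injective on its own interval.
The left piece maps (−∞, −5) onto (−∞, −28); the right piece maps [−5, ∞) onto [−35, ∞).
The union (−∞, −28) ∪ [−35, ∞) covers ℝ, so T is surjective.
For the follow-up: the images overlap, so an x < −5 with T(x) = T(−5) exists. T(−5) = −35; solving 5x − 3 = −35 for x < −5 gives x = (−35 + 3)/5 = −32/5.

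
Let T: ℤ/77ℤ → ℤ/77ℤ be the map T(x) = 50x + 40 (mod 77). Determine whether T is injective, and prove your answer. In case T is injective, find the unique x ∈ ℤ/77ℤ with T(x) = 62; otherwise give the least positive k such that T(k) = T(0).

22

If T(x_1) = T(x_2), then 50x_1 ≡ 50x_2 (mod 77). Because gcd(50, 77) = 1, we may cancel 50 to get x_1 ≡ x_2 (mod 77).
Therefore T is injective.
We now compute 50⁻¹ mod 77 explicitly. Euclid's algorithm: 77 = 1·50 + 27, 50 = 1·27 + 23, 27 = 1·23 + 4, 23 = 5·4 + 3, 4 = 1·3 + 1; back-substituting gives 1 = 57·50 − 37·77, so 50⁻¹ ≡ 57 (mod 77).
Since T is injective, we compute T⁻¹(62): solve 50x + 40 ≡ 62 (mod 77), i.e. 50x ≡ 22 (mod 77).
Multiplying by 50⁻¹ = 57 gives x ≡ 57·22 = 1254 = 16·77 + 22 ≡ 22 (mod 77).
Check: T(22) = 50·22 + 40 = 1140 = 14·77 + 62 ≡ 62 (mod 77).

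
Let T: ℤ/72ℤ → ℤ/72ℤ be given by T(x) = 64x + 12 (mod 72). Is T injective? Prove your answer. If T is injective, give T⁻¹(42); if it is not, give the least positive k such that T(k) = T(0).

9

We have gcd(64, 72) = 8 > 1. Taking s = 0 and t = 9: T(0) = 12 and T(9) = 64·9 + 12 = 588 ≡ 12 (mod 72).
So T(0) = T(9) while 0 ≠ 9, hence T is not injective.
Since T is not injective, we find the least positive k with T(k) = T(0): this means 64k ≡ 0 (mod 72), i.e. 72 ∣ 64k. Since gcd(64, 72) = 8, dividing through by 8 this holds exactly when 9 ∣ 8k, and as gcd(8, 9) = 1, exactly when 9 ∣ k.
The smallest positive such k is 9.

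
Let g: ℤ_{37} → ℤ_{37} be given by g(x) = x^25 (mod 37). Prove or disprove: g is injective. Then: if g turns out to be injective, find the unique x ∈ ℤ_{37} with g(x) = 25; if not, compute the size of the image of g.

Since 37 is prime, the nonzero elements of ℤ_{37} form a cyclic group of order 36.
As gcd(25, 36) = 1, raising to the 25th power is a bijection on this group: if s^25 ≡ t^25 then (st^{−1})^25 = 1, and the only element of order dividing gcd(25, 36) = 1 is 1, so s = t.
With g(0) = 0 this makes g injective on all of ℤ_{37}, hence bijective (finite equal-size domain and codomain). In particular g is injective.
Since g is injective, we find the preimage of 25. The inverse of x ↦ x^25 on (ℤ_{37})^× is x ↦ x^13, because 25·13 = 325 = 9·36 + 1 ≡ 1 (mod 36) and x^{36} = 1 for x ≠ 0 (Fermat). So g⁻¹(25) = 25^13 mod 37.
Repeated squaring mod 37: 25^1 ≡ 25, 25^2 ≡ 25² = 625 ≡ 33, 25^4 ≡ 33² = 1089 ≡ 16, 25^8 ≡ 16² = 256 ≡ 34. Since 13 = 8 + 4 + 1, 25^13 ≡ 34·16·25: 34·16 = 544 ≡ 26, then 26·25 = 650 ≡ 21. So 25^13 ≡ 21 (mod 37).
Hence g⁻¹(25) = 21.

21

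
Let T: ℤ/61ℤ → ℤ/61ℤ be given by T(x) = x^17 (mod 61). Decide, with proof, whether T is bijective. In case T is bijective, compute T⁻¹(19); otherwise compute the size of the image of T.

Since 61 is prime, the nonzero elements of ℤ/61ℤ form a cyclic group of order 60.
As gcd(17, 60) = 1, raising to the 17th power is a bijection on this group: if a^17 ≡ b^17 then (ab^{−1})^17 = 1, and the only element of order dividing gcd(17, 60) = 1 is 1, so a = b.
With T(0) = 0 this makes T injective on all of ℤ/61ℤ, hence bijective (finite equal-size domain and codomain). In particular T is bijective.
Since T is bijective, we find the preimage of 19. The inverse of x ↦ x^17 on (ℤ/61ℤ)^× is x ↦ x^53, because 17·53 = 901 = 15·60 + 1 ≡ 1 (mod 60) and x^{60} = 1 for x ≠ 0 (Fermat). So T⁻¹(19) = 19^53 mod 61.
Repeated squaring mod 61: 19^1 ≡ 19, 19^2 ≡ 19² = 361 ≡ 56, 19^4 ≡ 56² = 3136 ≡ 25, 19^8 ≡ 25² = 625 ≡ 15, 19^16 ≡ 15² = 225 ≡ 42, 19^32 ≡ 42² = 1764 ≡ 56. Since 53 = 32 + 16 + 4 + 1, 19^53 ≡ 56·42·25·19: 56·42 = 2352 ≡ 34, then 34·25 = 850 ≡ 57, then 57·19 = 1083 ≡ 46. So 19^53 ≡ 46 (mod 61).
Hence T⁻¹(19) = 46.

46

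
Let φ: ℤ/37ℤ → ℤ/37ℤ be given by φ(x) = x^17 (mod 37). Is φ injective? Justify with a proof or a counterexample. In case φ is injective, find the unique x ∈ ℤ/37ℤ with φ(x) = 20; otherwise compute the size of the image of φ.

24

Since 37 is prime, the nonzero elements of ℤ/37ℤ form a cyclic group of order 36.
As gcd(17, 36) = 1, raising to the 17th power is a bijection on this group: if u^17 ≡ v^17 then (uv^{−1})^17 = 1, and the only element of order dividing gcd(17, 36) = 1 is 1, so u = v.
With φ(0) = 0 this makes φ injective on all of ℤ/37ℤ, hence bijective (finite equal-size domain and codomain). In particular φ is injective.
Since φ is injective, we find the preimage of 20. The inverse of x ↦ x^17 on (ℤ/37ℤ)^× is x ↦ x^17, because 17·17 = 289 = 8·36 + 1 ≡ 1 (mod 36) and x^{36} = 1 for x ≠ 0 (Fermat). So φ⁻¹(20) = 20^17 mod 37.
Repeated squaring mod 37: 20^1 ≡ 20, 20^2 ≡ 20² = 400 ≡ 30, 20^4 ≡ 30² = 900 ≡ 12, 20^8 ≡ 12² = 144 ≡ 33, 20^16 ≡ 33² = 1089 ≡ 16. Since 17 = 16 + 1, 20^17 ≡ 16·20: 16·20 = 320 ≡ 24. So 20^17 ≡ 24 (mod 37).
Hence φ⁻¹(20) = 24.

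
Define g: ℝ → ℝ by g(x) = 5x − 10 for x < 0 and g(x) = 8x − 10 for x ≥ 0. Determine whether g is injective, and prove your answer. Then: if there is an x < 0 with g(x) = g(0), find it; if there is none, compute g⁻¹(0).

Both pieces are strictly increasing (slopes 5 and 8), so each is injective on its own interval.
The left piece maps (−∞, 0) onto (−∞, −10); the right piece maps [0, ∞) onto [−10, ∞).
These images are disjoint, so no value is attained by both pieces. Thus g is injective.
Because the two images are disjoint, no x < 0 has g(x) = g(0), so we compute g⁻¹(0): 0 lies in [−10, ∞), so solve 8x − 10 = 0: x = (0 + 10)/8 = 5/4.

5/4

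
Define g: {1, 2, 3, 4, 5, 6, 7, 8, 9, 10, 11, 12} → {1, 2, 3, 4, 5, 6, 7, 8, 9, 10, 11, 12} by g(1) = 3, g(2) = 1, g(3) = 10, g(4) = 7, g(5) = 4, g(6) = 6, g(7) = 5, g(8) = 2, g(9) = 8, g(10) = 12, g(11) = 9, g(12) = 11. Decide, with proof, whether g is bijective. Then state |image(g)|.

The values 3, 1, 10, 7, 4, 6, 5, 2, 8, 12, 9, 11 are a permutation of {1, 2, 3, 4, 5, 6, 7, 8, 9, 10, 11, 12}: each element appears exactly once.
So g is injective and surjective, hence bijective.
The image of g is {1, 2, 3, 4, 5, 6, 7, 8, 9, 10, 11, 12}, which has 12 elements.

12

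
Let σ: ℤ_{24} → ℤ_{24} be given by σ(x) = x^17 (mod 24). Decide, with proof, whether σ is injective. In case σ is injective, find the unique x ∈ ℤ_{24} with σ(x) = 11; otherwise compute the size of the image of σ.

15

σ(0) = 0^17 = 0.
σ(6): Repeated squaring mod 24: 6^1 ≡ 6, 6^2 ≡ 6² = 36 ≡ 12, 6^4 ≡ 12² = 144 ≡ 0, 6^8 ≡ 0² = 0, 6^16 ≡ 0² = 0. Since 17 = 16 + 1, 6^17 ≡ 0·6: 0·6 = 0. So 6^17 ≡ 0 (mod 24).
So σ(0) = σ(6) = 0 while 0 ≠ 6, so σ is not injective.
Since σ is not injective, we determine |image(σ)|. Computing x^17 mod 24 for each x (by repeated squaring, reducing mod 24 at every step), the values σ(0), σ(1), …, σ(23) are: 0, 1, 8, 3, 16, 5, 0, 7, 8, 9, 16, 11, 0, 13, 8, 15, 16, 17, 0, 19, 8, 21, 16, 23.
The distinct values are {0, 1, 3, 5, 7, 8, 9, 11, 13, 15, 16, 17, 19, 21, 23}; there are 15 of them.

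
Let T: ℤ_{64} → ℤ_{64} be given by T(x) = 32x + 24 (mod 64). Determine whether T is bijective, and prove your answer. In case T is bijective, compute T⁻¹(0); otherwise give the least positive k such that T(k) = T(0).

2

We have gcd(32, 64) = 32 > 1. Taking u = 0 and v = 2: T(0) = 24 and T(2) = 32·2 + 24 = 88 ≡ 24 (mod 64).
So T(0) = T(2) while 0 ≠ 2, thus T is not injective, hence not bijective.
Since T is not bijective, we find the least positive k with T(k) = T(0): this means 32k ≡ 0 (mod 64), i.e. 64 ∣ 32k. Since gcd(32, 64) = 32, dividing through by 32 this holds exactly when 2 ∣ k.
The smallest positive such k is 2.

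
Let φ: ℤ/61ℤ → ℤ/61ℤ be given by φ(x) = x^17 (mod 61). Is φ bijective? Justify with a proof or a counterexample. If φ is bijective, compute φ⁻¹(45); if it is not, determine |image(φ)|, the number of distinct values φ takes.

4

Since 61 is prime, the nonzero elements of ℤ/61ℤ form a cyclic group of order 60.
As gcd(17, 60) = 1, raising to the 17th power is a bijection on this group: if s^17 ≡ t^17 then (st^{−1})^17 = 1, and the only element of order dividing gcd(17, 60) = 1 is 1, so s = t.
With φ(0) = 0 this makes φ injective on all of ℤ/61ℤ, hence bijective (finite equal-size domain and codomain). In particular φ is bijective.
Since φ is bijective, we find the preimage of 45. The inverse of x ↦ x^17 on (ℤ/61ℤ)^× is x ↦ x^53, because 17·53 = 901 = 15·60 + 1 ≡ 1 (mod 60) and x^{60} = 1 for x ≠ 0 (Fermat). So φ⁻¹(45) = 45^53 mod 61.
Repeated squaring mod 61: 45^1 ≡ 45, 45^2 ≡ 45² = 2025 ≡ 12, 45^4 ≡ 12² = 144 ≡ 22, 45^8 ≡ 22² = 484 ≡ 57, 45^16 ≡ 57² = 3249 ≡ 16, 45^32 ≡ 16² = 256 ≡ 12. Since 53 = 32 + 16 + 4 + 1, 45^53 ≡ 12·16·22·45: 12·16 = 192 ≡ 9, then 9·22 = 198 ≡ 15, then 15·45 = 675 ≡ 4. So 45^53 ≡ 4 (mod 61).
Hence φ⁻¹(45) = 4.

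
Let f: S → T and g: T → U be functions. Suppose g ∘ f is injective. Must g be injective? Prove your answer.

not injective

No. Take S = {1, 2}, T = {1, 2, 3}, U = {1, 2, 3}, f(a) = a for each a ∈ S, and g(b) = 2 if b ∈ {2, 3} else g(b) = b.
Then g ∘ f = f is injective (S ⊂ T and f is the inclusion), but g(2) = g(3) = 2 with 2 ≠ 3, so g is not injective.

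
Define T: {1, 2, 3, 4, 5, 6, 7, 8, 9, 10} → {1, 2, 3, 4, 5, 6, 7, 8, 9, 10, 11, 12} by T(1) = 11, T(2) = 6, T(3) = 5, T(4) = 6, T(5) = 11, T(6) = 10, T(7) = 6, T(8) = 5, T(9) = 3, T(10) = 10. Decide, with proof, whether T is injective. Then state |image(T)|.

5

T(2) = 6 = T(4) with 2 ≠ 4, so T is not injective.
The image of T is {3, 5, 6, 10, 11}, which has 5 elements.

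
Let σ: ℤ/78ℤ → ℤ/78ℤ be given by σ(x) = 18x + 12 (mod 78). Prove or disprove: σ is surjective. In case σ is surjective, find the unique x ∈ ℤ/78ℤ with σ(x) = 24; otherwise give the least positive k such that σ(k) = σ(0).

13

Since gcd(18, 78) = 6, we have 18x ≡ 0 (mod 6) for all x, so σ(x) ≡ 0 (mod 6).
But 1 ≢ 0 (mod 6), so 1 ∈ ℤ/78ℤ has no preimage. Hence σ is not surjective.
Since σ is not surjective, we find the least positive k with σ(k) = σ(0): this means 18k ≡ 0 (mod 78), i.e. 78 ∣ 18k. Since gcd(18, 78) = 6, dividing through by 6 this holds exactly when 13 ∣ 3k, and as gcd(3, 13) = 1, exactly when 13 ∣ k.
The smallest positive such k is 13.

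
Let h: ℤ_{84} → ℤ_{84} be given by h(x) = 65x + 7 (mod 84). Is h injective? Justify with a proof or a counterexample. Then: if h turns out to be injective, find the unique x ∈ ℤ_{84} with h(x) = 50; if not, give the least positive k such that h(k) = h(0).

11

If h(a) = h(b), then 65a ≡ 65b (mod 84). Because gcd(65, 84) = 1, we may cancel 65 to get a ≡ b (mod 84).
Therefore h is injective.
We now compute 65⁻¹ mod 84 explicitly. Euclid's algorithm: 84 = 1·65 + 19, 65 = 3·19 + 8, 19 = 2·8 + 3, 8 = 2·3 + 2, 3 = 1·2 + 1; back-substituting gives 1 = 53·65 − 41·84, so 65⁻¹ ≡ 53 (mod 84).
Since h is injective, we find h⁻¹(50): we need 65x ≡ 50 − 7 ≡ 43 (mod 84). Using 65⁻¹ = 53: x ≡ 53·43 = 2279 = 27·84 + 11, so x = 11.
Check: h(11) = 65·11 + 7 = 722 = 8·84 + 50 ≡ 50 (mod 84).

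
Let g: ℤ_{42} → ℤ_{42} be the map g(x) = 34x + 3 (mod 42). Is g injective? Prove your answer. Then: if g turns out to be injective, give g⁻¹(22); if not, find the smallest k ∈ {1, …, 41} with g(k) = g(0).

We have gcd(34, 42) = 2 > 1. Taking x_1 = 0 and x_2 = 21: g(0) = 3 and g(21) = 34·21 + 3 = 717 ≡ 3 (mod 42).
So g(0) = g(21) while 0 ≠ 21, hence g is not injective.
Since g is not injective, we find the least positive k with g(k) = g(0): this means 34k ≡ 0 (mod 42), i.e. 42 ∣ 34k. Since gcd(34, 42) = 2, dividing through by 2 this holds exactly when 21 ∣ 17k, and as gcd(17, 21) = 1, exactly when 21 ∣ k.
The smallest positive such k is 21.

21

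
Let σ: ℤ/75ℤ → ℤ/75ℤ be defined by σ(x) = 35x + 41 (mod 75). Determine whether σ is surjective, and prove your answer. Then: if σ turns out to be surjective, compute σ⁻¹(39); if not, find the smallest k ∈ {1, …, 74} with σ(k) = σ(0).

15

Since gcd(35, 75) = 5, we have 35x ≡ 0 (mod 5) for all x, so σ(x) ≡ 1 (mod 5).
But 0 ≢ 1 (mod 5), so 0 ∈ ℤ/75ℤ has no preimage. Hence σ is not surjective.
Since σ is not surjective, we find the least positive k with σ(k) = σ(0): this means 35k ≡ 0 (mod 75), i.e. 75 ∣ 35k. Since gcd(35, 75) = 5, dividing through by 5 this holds exactly when 15 ∣ 7k, and as gcd(7, 15) = 1, exactly when 15 ∣ k.
The smallest positive such k is 15.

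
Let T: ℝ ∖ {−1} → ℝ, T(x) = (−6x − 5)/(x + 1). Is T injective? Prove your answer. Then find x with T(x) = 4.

-9/10

Suppose T(s) = T(t). Cross-multiplying: (−6s − 5)(t + 1) = (−6t − 5)(s + 1).
Expanding both sides and cancelling the symmetric terms leaves −1·(s − t) = 0. Since −1 ≠ 0, s = t. Hence T is injective.
Solving T(x) = 4: cross-multiplying gives −6x − 5 = 4(x + 1), which rearranges to −10x = 9, so x = −9/10.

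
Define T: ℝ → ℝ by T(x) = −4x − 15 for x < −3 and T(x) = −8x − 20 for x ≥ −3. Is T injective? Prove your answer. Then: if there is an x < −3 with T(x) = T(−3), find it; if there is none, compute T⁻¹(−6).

Both pieces are strictly decreasing (slopes −4 and −8), so each is injective on its own interval.
The left piece maps (−∞, −3) onto (−3, ∞); the right piece maps [−3, ∞) onto (−∞, 4].
These images overlap. In particular T(−3) = 4 (right piece), and solving −4x − 15 = 4 on the left piece gives x = −19/4 < −3.
So T(−19/4) = T(−3) with −19/4 ≠ −3, and T is not injective. This x = −19/4 is the requested value below −3.

-19/4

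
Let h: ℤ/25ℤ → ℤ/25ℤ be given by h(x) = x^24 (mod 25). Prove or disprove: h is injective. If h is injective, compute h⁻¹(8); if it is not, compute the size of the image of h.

h(3): Repeated squaring mod 25: 3^1 ≡ 3, 3^2 ≡ 3² = 9, 3^4 ≡ 9² = 81 ≡ 6, 3^8 ≡ 6² = 36 ≡ 11, 3^16 ≡ 11² = 121 ≡ 21. Since 24 = 16 + 8, 3^24 ≡ 21·11: 21·11 = 231 ≡ 6. So 3^24 ≡ 6 (mod 25).
h(4): Repeated squaring mod 25: 4^1 ≡ 4, 4^2 ≡ 4² = 16, 4^4 ≡ 16² = 256 ≡ 6, 4^8 ≡ 6² = 36 ≡ 11, 4^16 ≡ 11² = 121 ≡ 21. Since 24 = 16 + 8, 4^24 ≡ 21·11: 21·11 = 231 ≡ 6. So 4^24 ≡ 6 (mod 25).
So h(3) = h(4) = 6 while 3 ≠ 4, so h is not injective.
Since h is not injective, we determine |image(h)|. Computing x^24 mod 25 for each x (by repeated squaring, reducing mod 25 at every step), the values h(0), h(1), …, h(24) are: 0, 1, 16, 6, 6, 0, 21, 1, 21, 11, 0, 16, 11, 11, 16, 0, 11, 21, 1, 21, 0, 6, 6, 16, 1.
The distinct values are {0, 1, 6, 11, 16, 21}; there are 6 of them.

6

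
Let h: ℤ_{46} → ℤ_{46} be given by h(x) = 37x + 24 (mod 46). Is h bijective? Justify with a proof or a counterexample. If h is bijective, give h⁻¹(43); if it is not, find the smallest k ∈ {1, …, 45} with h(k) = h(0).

Suppose h(x_1) = h(x_2) in ℤ_{46}. Then 37x_1 + 24 ≡ 37x_2 + 24 (mod 46), hence 37(x_1 − x_2) ≡ 0 (mod 46).
Since gcd(37, 46) = 1, 37 is invertible modulo 46, therefore x_1 − x_2 ≡ 0 (mod 46), i.e. x_1 = x_2.
We now compute 37⁻¹ mod 46 explicitly. Euclid's algorithm: 46 = 1·37 + 9, 37 = 4·9 + 1; back-substituting gives 1 = 5·37 − 4·46, so 37⁻¹ ≡ 5 (mod 46).
For any y ∈ ℤ_{46}, x = 5(y − 24) mod 46 satisfies h(x) = 37·5(y − 24) + 24 ≡ y (since 37·5 ≡ 1 mod 46). So every y has a preimage.
Hence h is bijective.
Since h is bijective, we find h⁻¹(43): we need 37x ≡ 43 − 24 ≡ 19 (mod 46). Using 37⁻¹ = 5: x ≡ 5·19 = 95 = 2·46 + 3, so x = 3.
Check: h(3) = 37·3 + 24 = 135 = 2·46 + 43 ≡ 43 (mod 46).

3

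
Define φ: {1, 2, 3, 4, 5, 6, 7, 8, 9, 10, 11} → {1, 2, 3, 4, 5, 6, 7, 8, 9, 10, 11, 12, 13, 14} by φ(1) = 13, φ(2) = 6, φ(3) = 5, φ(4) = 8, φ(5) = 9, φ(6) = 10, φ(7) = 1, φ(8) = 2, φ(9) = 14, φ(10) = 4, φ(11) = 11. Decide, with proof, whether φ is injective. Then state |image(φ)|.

11

The values φ(1), …, φ(11) are 13, 6, 5, 8, 9, 10, 1, 2, 14, 4, 11 — all distinct.
So φ(a) = φ(b) only when a = b, and φ is injective.
The image of φ is {1, 2, 4, 5, 6, 8, 9, 10, 11, 13, 14}, which has 11 elements.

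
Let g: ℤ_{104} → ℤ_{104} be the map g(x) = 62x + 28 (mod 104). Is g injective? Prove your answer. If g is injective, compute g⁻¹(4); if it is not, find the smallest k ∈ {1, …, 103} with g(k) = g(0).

52

We have gcd(62, 104) = 2 > 1. Taking u = 0 and v = 52: g(0) = 28 and g(52) = 62·52 + 28 = 3252 ≡ 28 (mod 104).
So g(0) = g(52) while 0 ≠ 52, thus g is not injective.
Since g is not injective, we find the least positive k with g(k) = g(0): this means 62k ≡ 0 (mod 104), i.e. 104 ∣ 62k. Since gcd(62, 104) = 2, dividing through by 2 this holds exactly when 52 ∣ 31k, and as gcd(31, 52) = 1, exactly when 52 ∣ k.
The smallest positive such k is 52.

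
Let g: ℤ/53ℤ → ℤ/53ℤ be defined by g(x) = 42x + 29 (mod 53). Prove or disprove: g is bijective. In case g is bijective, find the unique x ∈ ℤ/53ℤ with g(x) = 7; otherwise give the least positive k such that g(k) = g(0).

2

Recall that injectivity means: for all s, t in the domain, g(s) = g(t) implies s = t.
If g(s) = g(t), then 42s ≡ 42t (mod 53). Because gcd(42, 53) = 1, we may cancel 42 to get s ≡ t (mod 53).
We now compute 42⁻¹ mod 53 explicitly. Euclid's algorithm: 53 = 1·42 + 11, 42 = 3·11 + 9, 11 = 1·9 + 2, 9 = 4·2 + 1; back-substituting gives 1 = 24·42 − 19·53, so 42⁻¹ ≡ 24 (mod 53).
Then y ↦ 24(y − 29) is a two-sided inverse to g, so every y ∈ ℤ/53ℤ has a preimage.
Hence g is bijective.
Since g is bijective, we find g⁻¹(7): we need 42x ≡ 7 − 29 ≡ 31 (mod 53). Using 42⁻¹ = 24: x ≡ 24·31 = 744 = 14·53 + 2, so x = 2.
Check: g(2) = 42·2 + 29 = 113 = 2·53 + 7 ≡ 7 (mod 53).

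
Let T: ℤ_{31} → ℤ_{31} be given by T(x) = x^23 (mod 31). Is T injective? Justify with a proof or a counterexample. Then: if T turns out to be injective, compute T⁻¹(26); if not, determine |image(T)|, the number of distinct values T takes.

Since 31 is prime, the nonzero elements of ℤ_{31} form a cyclic group of order 30.
As gcd(23, 30) = 1, raising to the 23rd power is a bijection on this group: if s^23 ≡ t^23 then (st^{−1})^23 = 1, and the only element of order dividing gcd(23, 30) = 1 is 1, so s = t.
With T(0) = 0 this makes T injective on all of ℤ_{31}, hence bijective (finite equal-size domain and codomain). In particular T is injective.
Since T is injective, we find the preimage of 26. The inverse of x ↦ x^23 on (ℤ_{31})^× is x ↦ x^17, because 23·17 = 391 = 13·30 + 1 ≡ 1 (mod 30) and x^{30} = 1 for x ≠ 0 (Fermat). So T⁻¹(26) = 26^17 mod 31.
Repeated squaring mod 31: 26^1 ≡ 26, 26^2 ≡ 26² = 676 ≡ 25, 26^4 ≡ 25² = 625 ≡ 5, 26^8 ≡ 5² = 25, 26^16 ≡ 25² = 625 ≡ 5. Since 17 = 16 + 1, 26^17 ≡ 5·26: 5·26 = 130 ≡ 6. So 26^17 ≡ 6 (mod 31).
Hence T⁻¹(26) = 6.

6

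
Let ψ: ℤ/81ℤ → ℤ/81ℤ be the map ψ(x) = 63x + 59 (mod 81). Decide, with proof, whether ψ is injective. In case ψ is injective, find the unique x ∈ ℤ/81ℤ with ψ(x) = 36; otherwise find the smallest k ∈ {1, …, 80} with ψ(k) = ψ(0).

Recall: injectivity means: for all u, v in the domain, ψ(u) = ψ(v) implies u = v.
We have gcd(63, 81) = 9 > 1. Taking u = 0 and v = 9: ψ(0) = 59 and ψ(9) = 63·9 + 59 = 626 ≡ 59 (mod 81).
So ψ(0) = ψ(9) while 0 ≠ 9, hence ψ is not injective.
Since ψ is not injective, we find the least positive k with ψ(k) = ψ(0): this means 63k ≡ 0 (mod 81), i.e. 81 ∣ 63k. Since gcd(63, 81) = 9, dividing through by 9 this holds exactly when 9 ∣ 7k, and as gcd(7, 9) = 1, exactly when 9 ∣ k.
The smallest positive such k is 9.

9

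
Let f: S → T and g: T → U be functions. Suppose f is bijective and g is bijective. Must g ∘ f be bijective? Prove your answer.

Injectivity: if g(f(x_1)) = g(f(x_2)) then f(x_1) = f(x_2) (g injective) so x_1 = x_2 (f injective).
Surjectivity: for c ∈ U pick b with g(b) = c, then a with f(a) = b; then (g ∘ f)(a) = c.
Thus g ∘ f is bijective.

bijective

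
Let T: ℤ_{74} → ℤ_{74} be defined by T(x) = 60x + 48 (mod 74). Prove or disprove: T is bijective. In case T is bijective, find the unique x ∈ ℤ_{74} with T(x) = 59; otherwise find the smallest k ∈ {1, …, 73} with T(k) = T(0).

37

By definition, T is injective when T(x_1) = T(x_2) forces x_1 = x_2.
We have gcd(60, 74) = 2 > 1. Taking x_1 = 0 and x_2 = 37: T(0) = 48 and T(37) = 60·37 + 48 = 2268 ≡ 48 (mod 74).
So T(0) = T(37) while 0 ≠ 37, so T is not injective, hence not bijective.
Since T is not bijective, we find the least positive k with T(k) = T(0): this means 60k ≡ 0 (mod 74), i.e. 74 ∣ 60k. Since gcd(60, 74) = 2, dividing through by 2 this holds exactly when 37 ∣ 30k, and as gcd(30, 37) = 1, exactly when 37 ∣ k.
The smallest positive such k is 37.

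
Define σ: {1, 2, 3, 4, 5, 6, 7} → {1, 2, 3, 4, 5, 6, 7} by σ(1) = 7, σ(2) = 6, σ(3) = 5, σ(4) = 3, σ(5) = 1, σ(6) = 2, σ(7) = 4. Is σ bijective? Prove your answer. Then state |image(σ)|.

The values 7, 6, 5, 3, 1, 2, 4 are a permutation of {1, 2, 3, 4, 5, 6, 7}: each element appears exactly once.
So σ is injective and surjective, hence bijective.
The image of σ is {1, 2, 3, 4, 5, 6, 7}, which has 7 elements.

7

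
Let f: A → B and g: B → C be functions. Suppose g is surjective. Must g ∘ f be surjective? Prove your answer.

not surjective

No. Take A = {1}, B = C = {1, 2, 3, 4}, f(1) = 1, and g = identity (surjective).
Then (g ∘ f)(1) = 1, and 4 ∈ C has no preimage under g ∘ f, so g ∘ f is not surjective.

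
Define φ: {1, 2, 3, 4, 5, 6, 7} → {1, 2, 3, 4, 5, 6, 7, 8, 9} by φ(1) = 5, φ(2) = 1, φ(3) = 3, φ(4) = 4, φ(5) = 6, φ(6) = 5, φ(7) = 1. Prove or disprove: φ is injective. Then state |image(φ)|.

φ(1) = 5 = φ(6) with 1 ≠ 6, so φ is not injective.
The image of φ is {1, 3, 4, 5, 6}, which has 5 elements.

5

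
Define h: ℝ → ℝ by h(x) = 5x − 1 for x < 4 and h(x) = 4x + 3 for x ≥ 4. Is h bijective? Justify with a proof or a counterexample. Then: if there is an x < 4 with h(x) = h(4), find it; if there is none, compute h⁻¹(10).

Both pieces are strictly increasing (slopes 5 and 4), so each is injective on its own interval.
The left piece maps (−∞, 4) onto (−∞, 19); the right piece maps [4, ∞) onto [19, ∞).
Since 19 = 19, the images partition ℝ: h is injective and surjective, hence bijective.
Because the two images are disjoint, no x < 4 has h(x) = h(4), so we compute h⁻¹(10): 10 lies in (−∞, 19), so solve 5x − 1 = 10: x = (10 + 1)/5 = 11/5.

11/5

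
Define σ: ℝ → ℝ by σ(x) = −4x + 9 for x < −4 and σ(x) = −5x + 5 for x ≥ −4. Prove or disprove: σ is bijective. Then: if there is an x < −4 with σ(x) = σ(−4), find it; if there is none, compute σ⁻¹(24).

Both pieces are strictly decreasing (slopes −4 and −5), so each is injective on its own interval.
The left piece maps (−∞, −4) onto (25, ∞); the right piece maps [−4, ∞) onto (−∞, 25].
Since 25 = 25, the images partition ℝ: σ is injective and surjective, hence bijective.
Because the two images are disjoint, no x < −4 has σ(x) = σ(−4), so we compute σ⁻¹(24): 24 lies in (−∞, 25], so solve −5x + 5 = 24: x = (24 − 5)/(−5) = −19/5.

-19/5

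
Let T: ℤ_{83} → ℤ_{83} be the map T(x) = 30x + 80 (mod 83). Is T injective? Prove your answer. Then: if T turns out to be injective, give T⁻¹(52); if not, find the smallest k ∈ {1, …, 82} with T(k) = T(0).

71

If T(x_1) = T(x_2), then 30x_1 ≡ 30x_2 (mod 83). Because gcd(30, 83) = 1, we may cancel 30 to get x_1 ≡ x_2 (mod 83).
Thus T is injective.
We now compute 30⁻¹ mod 83 explicitly. Euclid's algorithm: 83 = 2·30 + 23, 30 = 1·23 + 7, 23 = 3·7 + 2, 7 = 3·2 + 1; back-substituting gives 1 = 36·30 − 13·83, so 30⁻¹ ≡ 36 (mod 83).
Since T is injective, we find T⁻¹(52): we need 30x ≡ 52 − 80 ≡ 55 (mod 83). Using 30⁻¹ = 36: x ≡ 36·55 = 1980 = 23·83 + 71, so x = 71.
Check: T(71) = 30·71 + 80 = 2210 = 26·83 + 52 ≡ 52 (mod 83).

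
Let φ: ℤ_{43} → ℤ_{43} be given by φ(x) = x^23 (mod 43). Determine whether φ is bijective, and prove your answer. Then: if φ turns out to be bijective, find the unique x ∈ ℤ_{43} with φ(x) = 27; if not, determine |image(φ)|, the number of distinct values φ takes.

39

Since 43 is prime, the nonzero elements of ℤ_{43} form a cyclic group of order 42.
As gcd(23, 42) = 1, raising to the 23rd power is a bijection on this group: if s^23 ≡ t^23 then (st^{−1})^23 = 1, and the only element of order dividing gcd(23, 42) = 1 is 1, so s = t.
With φ(0) = 0 this makes φ injective on all of ℤ_{43}, hence bijective (finite equal-size domain and codomain). In particular φ is bijective.
Since φ is bijective, we find the preimage of 27. The inverse of x ↦ x^23 on (ℤ_{43})^× is x ↦ x^11, because 23·11 = 253 = 6·42 + 1 ≡ 1 (mod 42) and x^{42} = 1 for x ≠ 0 (Fermat). So φ⁻¹(27) = 27^11 mod 43.
Repeated squaring mod 43: 27^1 ≡ 27, 27^2 ≡ 27² = 729 ≡ 41, 27^4 ≡ 41² = 1681 ≡ 4, 27^8 ≡ 4² = 16. Since 11 = 8 + 2 + 1, 27^11 ≡ 16·41·27: 16·41 = 656 ≡ 11, then 11·27 = 297 ≡ 39. So 27^11 ≡ 39 (mod 43).
Hence φ⁻¹(27) = 39.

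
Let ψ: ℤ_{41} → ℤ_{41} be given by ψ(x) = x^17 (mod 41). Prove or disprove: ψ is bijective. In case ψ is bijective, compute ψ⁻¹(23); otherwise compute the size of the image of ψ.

31

Since 41 is prime, the nonzero elements of ℤ_{41} form a cyclic group of order 40.
As gcd(17, 40) = 1, raising to the 17th power is a bijection on this group: if a^17 ≡ b^17 then (ab^{−1})^17 = 1, and the only element of order dividing gcd(17, 40) = 1 is 1, so a = b.
With ψ(0) = 0 this makes ψ injective on all of ℤ_{41}, hence bijective (finite equal-size domain and codomain). In particular ψ is bijective.
Since ψ is bijective, we find the preimage of 23. The inverse of x ↦ x^17 on (ℤ_{41})^× is x ↦ x^33, because 17·33 = 561 = 14·40 + 1 ≡ 1 (mod 40) and x^{40} = 1 for x ≠ 0 (Fermat). So ψ⁻¹(23) = 23^33 mod 41.
Repeated squaring mod 41: 23^1 ≡ 23, 23^2 ≡ 23² = 529 ≡ 37, 23^4 ≡ 37² = 1369 ≡ 16, 23^8 ≡ 16² = 256 ≡ 10, 23^16 ≡ 10² = 100 ≡ 18, 23^32 ≡ 18² = 324 ≡ 37. Since 33 = 32 + 1, 23^33 ≡ 37·23: 37·23 = 851 ≡ 31. So 23^33 ≡ 31 (mod 41).
Hence ψ⁻¹(23) = 31.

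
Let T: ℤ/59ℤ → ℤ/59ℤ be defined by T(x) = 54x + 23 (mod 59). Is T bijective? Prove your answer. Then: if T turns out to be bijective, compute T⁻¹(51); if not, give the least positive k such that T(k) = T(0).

By definition, T is injective if T(s) = T(t) implies s = t.
Suppose T(s) = T(t) in ℤ/59ℤ. Then 54s + 23 ≡ 54t + 23 (mod 59), so 54(s − t) ≡ 0 (mod 59).
Since gcd(54, 59) = 1, 54 is invertible modulo 59, therefore s − t ≡ 0 (mod 59), i.e. s = t.
We now compute 54⁻¹ mod 59 explicitly. Euclid's algorithm: 59 = 1·54 + 5, 54 = 10·5 + 4, 5 = 1·4 + 1; back-substituting gives 1 = 47·54 − 43·59, so 54⁻¹ ≡ 47 (mod 59).
Then y ↦ 47(y − 23) is a two-sided inverse to T, so every y ∈ ℤ/59ℤ has a preimage.
So T is bijective.
Since T is bijective, we compute T⁻¹(51): solve 54x + 23 ≡ 51 (mod 59), i.e. 54x ≡ 28 (mod 59).
Multiplying by 54⁻¹ = 47 gives x ≡ 47·28 = 1316 = 22·59 + 18 ≡ 18 (mod 59).
Check: T(18) = 54·18 + 23 = 995 = 16·59 + 51 ≡ 51 (mod 59).

18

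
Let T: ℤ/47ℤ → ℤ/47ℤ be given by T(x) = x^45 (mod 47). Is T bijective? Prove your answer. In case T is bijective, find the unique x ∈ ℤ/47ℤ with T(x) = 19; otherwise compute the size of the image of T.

Since 47 is prime, the nonzero elements of ℤ/47ℤ form a cyclic group of order 46.
As gcd(45, 46) = 1, raising to the 45th power is a bijection on this group: if u^45 ≡ v^45 then (uv^{−1})^45 = 1, and the only element of order dividing gcd(45, 46) = 1 is 1, so u = v.
With T(0) = 0 this makes T injective on all of ℤ/47ℤ, hence bijective (finite equal-size domain and codomain). In particular T is bijective.
Since T is bijective, we find the preimage of 19. The inverse of x ↦ x^45 on (ℤ/47ℤ)^× is x ↦ x^45, because 45·45 = 2025 = 44·46 + 1 ≡ 1 (mod 46) and x^{46} = 1 for x ≠ 0 (Fermat). So T⁻¹(19) = 19^45 mod 47.
Repeated squaring mod 47: 19^1 ≡ 19, 19^2 ≡ 19² = 361 ≡ 32, 19^4 ≡ 32² = 1024 ≡ 37, 19^8 ≡ 37² = 1369 ≡ 6, 19^16 ≡ 6² = 36, 19^32 ≡ 36² = 1296 ≡ 27. Since 45 = 32 + 8 + 4 + 1, 19^45 ≡ 27·6·37·19: 27·6 = 162 ≡ 21, then 21·37 = 777 ≡ 25, then 25·19 = 475 ≡ 5. So 19^45 ≡ 5 (mod 47).
Hence T⁻¹(19) = 5.

5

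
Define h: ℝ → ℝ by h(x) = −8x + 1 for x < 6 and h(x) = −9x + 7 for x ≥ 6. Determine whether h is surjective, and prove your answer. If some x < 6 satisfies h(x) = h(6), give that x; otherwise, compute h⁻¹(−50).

19/3

Both pieces are strictly decreasing (slopes −8 and −9), so each is injective on its own interval.
The left piece maps (−∞, 6) onto (−47, ∞); the right piece maps [6, ∞) onto (−∞, −47].
These images together cover ℝ, so h is surjective.
Because the two images are disjoint, no x < 6 has h(x) = h(6), so we compute h⁻¹(−50): −50 lies in (−∞, −47], so solve −9x + 7 = −50: x = (−50 − 7)/(−9) = 19/3.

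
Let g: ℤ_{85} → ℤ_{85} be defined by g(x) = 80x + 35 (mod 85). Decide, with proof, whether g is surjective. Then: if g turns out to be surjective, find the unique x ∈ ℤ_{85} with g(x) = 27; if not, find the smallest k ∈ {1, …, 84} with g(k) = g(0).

17

Since gcd(80, 85) = 5, we have 80x ≡ 0 (mod 5) for all x, so g(x) ≡ 0 (mod 5).
But 1 ≢ 0 (mod 5), so 1 ∈ ℤ_{85} has no preimage. Therefore g is not surjective.
Since g is not surjective, we find the least positive k with g(k) = g(0): this means 80k ≡ 0 (mod 85), i.e. 85 ∣ 80k. Since gcd(80, 85) = 5, dividing through by 5 this holds exactly when 17 ∣ 16k, and as gcd(16, 17) = 1, exactly when 17 ∣ k.
The smallest positive such k is 17.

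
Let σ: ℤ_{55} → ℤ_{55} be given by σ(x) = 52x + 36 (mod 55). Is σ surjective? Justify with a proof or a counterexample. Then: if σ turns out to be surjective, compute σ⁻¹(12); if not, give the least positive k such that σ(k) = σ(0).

By definition, surjectivity means every element of the codomain has a preimage under σ.
Since gcd(52, 55) = 1, 52 is invertible modulo 55. Euclid's algorithm: 55 = 1·52 + 3, 52 = 17·3 + 1; back-substituting gives 1 = 18·52 − 17·55, so 52⁻¹ ≡ 18 (mod 55).
Then y ↦ 18(y − 36) is a two-sided inverse to σ, so every y ∈ ℤ_{55} has a preimage.
Thus σ is surjective.
Since σ is surjective, we find σ⁻¹(12): we need 52x ≡ 12 − 36 ≡ 31 (mod 55). Using 52⁻¹ = 18: x ≡ 18·31 = 558 = 10·55 + 8, so x = 8.
Check: σ(8) = 52·8 + 36 = 452 = 8·55 + 12 ≡ 12 (mod 55).

8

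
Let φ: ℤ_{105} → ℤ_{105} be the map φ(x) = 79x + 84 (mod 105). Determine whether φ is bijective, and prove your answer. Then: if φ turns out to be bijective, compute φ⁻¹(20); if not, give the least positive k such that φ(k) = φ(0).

59

By definition, φ is injective when φ(x_1) = φ(x_2) forces x_1 = x_2.
Suppose φ(x_1) = φ(x_2) in ℤ_{105}. Then 79x_1 + 84 ≡ 79x_2 + 84 (mod 105), hence 79(x_1 − x_2) ≡ 0 (mod 105).
Since gcd(79, 105) = 1, 79 is invertible modulo 105, therefore x_1 − x_2 ≡ 0 (mod 105), i.e. x_1 = x_2.
We now compute 79⁻¹ mod 105 explicitly. Euclid's algorithm: 105 = 1·79 + 26, 79 = 3·26 + 1; back-substituting gives 1 = 4·79 − 3·105, so 79⁻¹ ≡ 4 (mod 105).
Then y ↦ 4(y − 84) is a two-sided inverse to φ, so every y ∈ ℤ_{105} has a preimage.
Hence φ is bijective.
Since φ is bijective, we compute φ⁻¹(20): solve 79x + 84 ≡ 20 (mod 105), i.e. 79x ≡ 41 (mod 105).
Multiplying by 79⁻¹ = 4 gives x ≡ 4·41 = 164 = 1·105 + 59 ≡ 59 (mod 105).
Check: φ(59) = 79·59 + 84 = 4745 = 45·105 + 20 ≡ 20 (mod 105).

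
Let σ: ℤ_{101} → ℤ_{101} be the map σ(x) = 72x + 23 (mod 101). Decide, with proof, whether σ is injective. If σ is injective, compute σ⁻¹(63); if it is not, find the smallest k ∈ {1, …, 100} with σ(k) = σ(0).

23

Recall: σ is injective when σ(x_1) = σ(x_2) forces x_1 = x_2.
If σ(x_1) = σ(x_2), then 72x_1 ≡ 72x_2 (mod 101). Because gcd(72, 101) = 1, we may cancel 72 to get x_1 ≡ x_2 (mod 101).
Hence σ is injective.
We now compute 72⁻¹ mod 101 explicitly. Euclid's algorithm: 101 = 1·72 + 29, 72 = 2·29 + 14, 29 = 2·14 + 1; back-substituting gives 1 = 94·72 − 67·101, so 72⁻¹ ≡ 94 (mod 101).
Since σ is injective, we find σ⁻¹(63): we need 72x ≡ 63 − 23 ≡ 40 (mod 101). Using 72⁻¹ = 94: x ≡ 94·40 = 3760 = 37·101 + 23, so x = 23.
Check: σ(23) = 72·23 + 23 = 1679 = 16·101 + 63 ≡ 63 (mod 101).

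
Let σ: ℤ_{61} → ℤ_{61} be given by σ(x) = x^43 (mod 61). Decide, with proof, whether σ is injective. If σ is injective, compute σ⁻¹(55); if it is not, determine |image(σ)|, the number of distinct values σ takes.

54

Since 61 is prime, the nonzero elements of ℤ_{61} form a cyclic group of order 60.
As gcd(43, 60) = 1, raising to the 43rd power is a bijection on this group: if s^43 ≡ t^43 then (st^{−1})^43 = 1, and the only element of order dividing gcd(43, 60) = 1 is 1, so s = t.
With σ(0) = 0 this makes σ injective on all of ℤ_{61}, hence bijective (finite equal-size domain and codomain). In particular σ is injective.
Since σ is injective, we find the preimage of 55. The inverse of x ↦ x^43 on (ℤ_{61})^× is x ↦ x^7, because 43·7 = 301 = 5·60 + 1 ≡ 1 (mod 60) and x^{60} = 1 for x ≠ 0 (Fermat). So σ⁻¹(55) = 55^7 mod 61.
Repeated squaring mod 61: 55^1 ≡ 55, 55^2 ≡ 55² = 3025 ≡ 36, 55^4 ≡ 36² = 1296 ≡ 15. Since 7 = 4 + 2 + 1, 55^7 ≡ 15·36·55: 15·36 = 540 ≡ 52, then 52·55 = 2860 ≡ 54. So 55^7 ≡ 54 (mod 61).
Hence σ⁻¹(55) = 54.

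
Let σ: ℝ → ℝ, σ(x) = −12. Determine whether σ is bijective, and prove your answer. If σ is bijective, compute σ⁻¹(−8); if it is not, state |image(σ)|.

Recall: σ is injective if σ(a) = σ(b) implies a = b.
σ(0) = −12 = σ(1) with 0 ≠ 1, so σ is not injective, hence not bijective.
Since σ is not bijective, we state |image(σ)|: the image of σ is {−12}, which has 1 element.

1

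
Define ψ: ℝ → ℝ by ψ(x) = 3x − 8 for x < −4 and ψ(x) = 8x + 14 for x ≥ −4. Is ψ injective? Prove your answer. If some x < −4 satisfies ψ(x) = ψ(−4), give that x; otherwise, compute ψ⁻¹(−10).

-3

Both pieces are strictly increasing (slopes 3 and 8), so each is injective on its own interval.
The left piece maps (−∞, −4) onto (−∞, −20); the right piece maps [−4, ∞) onto [−18, ∞).
These images are disjoint, so no value is attained by both pieces. Thus ψ is injective.
Because the two images are disjoint, no x < −4 has ψ(x) = ψ(−4), so we compute ψ⁻¹(−10): −10 lies in [−18, ∞), so solve 8x + 14 = −10: x = (−10 − 14)/8 = −3.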